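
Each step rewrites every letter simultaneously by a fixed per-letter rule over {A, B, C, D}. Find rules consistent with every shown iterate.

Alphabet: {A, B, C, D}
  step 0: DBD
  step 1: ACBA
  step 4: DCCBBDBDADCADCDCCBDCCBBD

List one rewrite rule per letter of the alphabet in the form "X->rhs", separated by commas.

A->BD, B->CB, C->DC, D->A

  step 0 ⇒ step 1: DBD ⇒ A·CB·A
    B ↦ CB
    D ↦ A
    A ↦ BD  (constrained at step 1)
    C ↦ DC  (constrained at step 1)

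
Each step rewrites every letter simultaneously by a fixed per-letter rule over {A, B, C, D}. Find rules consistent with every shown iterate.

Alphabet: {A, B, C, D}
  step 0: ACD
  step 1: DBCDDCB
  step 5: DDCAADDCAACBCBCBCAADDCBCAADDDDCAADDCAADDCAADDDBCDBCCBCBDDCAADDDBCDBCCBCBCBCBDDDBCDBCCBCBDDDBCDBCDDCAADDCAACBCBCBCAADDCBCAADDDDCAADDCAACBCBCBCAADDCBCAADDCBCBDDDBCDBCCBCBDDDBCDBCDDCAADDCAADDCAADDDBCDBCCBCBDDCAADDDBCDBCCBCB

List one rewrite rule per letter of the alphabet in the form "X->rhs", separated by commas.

  step 0 ⇒ step 1: ACD ⇒ DBC·DD·CB
    A ↦ DBC
    C ↦ DD
    D ↦ CB
    B ↦ CAA  (constrained at step 1)

A->DBC, B->CAA, C->DD, D->CB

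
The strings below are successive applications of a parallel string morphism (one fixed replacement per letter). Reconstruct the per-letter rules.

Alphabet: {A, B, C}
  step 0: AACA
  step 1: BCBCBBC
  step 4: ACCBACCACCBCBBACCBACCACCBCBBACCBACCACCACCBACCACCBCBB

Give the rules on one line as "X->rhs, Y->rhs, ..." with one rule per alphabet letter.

  step 0 ⇒ step 1: AACA ⇒ BC·BC·B·BC
    A ↦ BC
    C ↦ B
    B ↦ ACC  (constrained at step 1)

A->BC, B->ACC, C->B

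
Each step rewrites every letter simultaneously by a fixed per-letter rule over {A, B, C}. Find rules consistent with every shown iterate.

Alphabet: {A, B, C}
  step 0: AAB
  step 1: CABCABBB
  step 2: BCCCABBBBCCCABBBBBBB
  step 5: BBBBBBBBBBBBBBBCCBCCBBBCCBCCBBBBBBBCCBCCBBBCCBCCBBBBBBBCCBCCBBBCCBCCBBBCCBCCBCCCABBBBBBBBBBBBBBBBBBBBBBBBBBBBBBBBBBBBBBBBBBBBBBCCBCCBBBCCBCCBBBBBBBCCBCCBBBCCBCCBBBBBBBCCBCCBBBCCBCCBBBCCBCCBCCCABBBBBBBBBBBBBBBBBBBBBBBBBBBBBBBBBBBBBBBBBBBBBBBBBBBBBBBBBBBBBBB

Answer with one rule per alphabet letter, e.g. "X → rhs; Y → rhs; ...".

  step 1 ⇒ step 2: CABCABBB ⇒ BCC·CAB·BB·BCC·CAB·BB·BB·BB
    A ↦ CAB
    B ↦ BB
    C ↦ BCC

A->CAB, B->BB, C->BCC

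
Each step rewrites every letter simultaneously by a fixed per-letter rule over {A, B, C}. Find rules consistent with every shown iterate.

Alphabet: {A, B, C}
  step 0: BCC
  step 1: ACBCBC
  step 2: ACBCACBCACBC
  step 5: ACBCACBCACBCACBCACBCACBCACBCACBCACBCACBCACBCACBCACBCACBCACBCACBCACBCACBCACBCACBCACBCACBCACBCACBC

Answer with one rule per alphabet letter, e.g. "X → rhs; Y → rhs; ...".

A->AC, B->AC, C->BC

  step 1 ⇒ step 2: ACBCBC ⇒ AC·BC·AC·BC·AC·BC
    A ↦ AC
    B ↦ AC
    C ↦ BC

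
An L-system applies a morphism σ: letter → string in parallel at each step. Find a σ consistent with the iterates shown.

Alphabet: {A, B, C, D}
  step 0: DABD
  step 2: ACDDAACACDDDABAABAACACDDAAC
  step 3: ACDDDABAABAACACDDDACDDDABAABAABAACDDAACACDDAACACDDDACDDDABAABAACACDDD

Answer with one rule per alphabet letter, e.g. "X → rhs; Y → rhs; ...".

A->AC, B->DDA, C->DDD, D->ABA

  step 2 ⇒ step 3: ACDDAACACDDDABAABAACACDDAAC ⇒ AC·DDD·ABA·ABA·AC·AC·DDD·AC·DDD·ABA·ABA·ABA·AC·DDA·AC·AC·DDA·AC·AC·DDD·AC·DDD·ABA·ABA·AC·AC·DDD
    A ↦ AC
    B ↦ DDA
    C ↦ DDD
    D ↦ ABA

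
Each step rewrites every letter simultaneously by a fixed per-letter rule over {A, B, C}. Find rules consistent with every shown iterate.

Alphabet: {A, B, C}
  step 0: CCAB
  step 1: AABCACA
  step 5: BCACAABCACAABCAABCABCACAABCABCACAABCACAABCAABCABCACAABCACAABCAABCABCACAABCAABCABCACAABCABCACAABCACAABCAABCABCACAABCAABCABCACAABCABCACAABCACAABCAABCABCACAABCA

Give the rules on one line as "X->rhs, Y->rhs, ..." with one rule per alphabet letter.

  step 0 ⇒ step 1: CCAB ⇒ A·A·BCA·CA
    A ↦ BCA
    B ↦ CA
    C ↦ A

A->BCA, B->CA, C->A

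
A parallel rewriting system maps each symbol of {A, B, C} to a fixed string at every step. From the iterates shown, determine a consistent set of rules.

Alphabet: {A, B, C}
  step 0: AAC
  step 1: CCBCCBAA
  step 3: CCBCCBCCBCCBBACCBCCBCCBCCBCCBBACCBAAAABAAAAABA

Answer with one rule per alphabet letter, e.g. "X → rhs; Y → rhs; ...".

A->CCB, B->BA, C->AA

  step 0 ⇒ step 1: AAC ⇒ CCB·CCB·AA
    A ↦ CCB
    C ↦ AA
    B ↦ BA  (constrained at step 1)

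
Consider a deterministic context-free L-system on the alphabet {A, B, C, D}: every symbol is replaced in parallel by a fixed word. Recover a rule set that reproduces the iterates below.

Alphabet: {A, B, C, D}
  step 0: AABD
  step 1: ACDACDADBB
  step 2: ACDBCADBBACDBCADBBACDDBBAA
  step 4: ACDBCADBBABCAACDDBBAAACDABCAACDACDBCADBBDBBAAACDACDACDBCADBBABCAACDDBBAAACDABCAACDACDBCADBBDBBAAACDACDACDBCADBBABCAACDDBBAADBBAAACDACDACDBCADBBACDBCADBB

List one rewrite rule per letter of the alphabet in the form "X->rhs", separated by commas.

A->ACD, B->A, C->BCA, D->DBB

  step 1 ⇒ step 2: ACDACDADBB ⇒ ACD·BCA·DBB·ACD·BCA·DBB·ACD·DBB·A·A
    A ↦ ACD
    B ↦ A
    C ↦ BCA
    D ↦ DBB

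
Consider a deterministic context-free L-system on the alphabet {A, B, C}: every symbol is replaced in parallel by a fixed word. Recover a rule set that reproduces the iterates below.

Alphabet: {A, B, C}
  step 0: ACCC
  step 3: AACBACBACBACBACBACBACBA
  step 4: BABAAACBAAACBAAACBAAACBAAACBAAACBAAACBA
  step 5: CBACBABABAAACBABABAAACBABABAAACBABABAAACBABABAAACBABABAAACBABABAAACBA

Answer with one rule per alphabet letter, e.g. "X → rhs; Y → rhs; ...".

A->BA, B->C, C->AA

  step 4 ⇒ step 5: BABAAACBAAACBAAACBAAACBAAACBAAACBAAACBA ⇒ C·BA·C·BA·BA·BA·AA·C·BA·BA·BA·AA·C·BA·BA·BA·AA·C·BA·BA·BA·AA·C·BA·BA·BA·AA·C·BA·BA·BA·AA·C·BA·BA·BA·AA·C·BA
    A ↦ BA
    B ↦ C
    C ↦ AA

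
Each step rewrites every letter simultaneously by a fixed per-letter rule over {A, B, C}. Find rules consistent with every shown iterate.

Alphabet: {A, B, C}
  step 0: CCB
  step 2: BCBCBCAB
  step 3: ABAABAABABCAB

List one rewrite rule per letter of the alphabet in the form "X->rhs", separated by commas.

A->BC, B->AB, C->A

  step 2 ⇒ step 3: BCBCBCAB ⇒ AB·A·AB·A·AB·A·BC·AB
    A ↦ BC
    B ↦ AB
    C ↦ A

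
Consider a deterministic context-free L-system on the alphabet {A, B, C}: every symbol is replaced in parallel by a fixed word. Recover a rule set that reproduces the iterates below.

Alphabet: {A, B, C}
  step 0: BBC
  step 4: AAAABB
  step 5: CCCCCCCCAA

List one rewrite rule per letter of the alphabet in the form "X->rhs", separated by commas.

  step 4 ⇒ step 5: AAAABB ⇒ CC·CC·CC·CC·A·A
    A ↦ CC
    B ↦ A
    C ↦ B  (constrained at step 0)

A->CC, B->A, C->B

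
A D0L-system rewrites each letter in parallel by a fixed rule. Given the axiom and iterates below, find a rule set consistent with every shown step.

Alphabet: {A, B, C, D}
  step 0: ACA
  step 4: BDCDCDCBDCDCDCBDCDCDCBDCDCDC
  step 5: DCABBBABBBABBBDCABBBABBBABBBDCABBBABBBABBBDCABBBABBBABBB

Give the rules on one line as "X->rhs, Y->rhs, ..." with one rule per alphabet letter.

A->B, B->DC, C->BB, D->AB

  step 4 ⇒ step 5: BDCDCDCBDCDCDCBDCDCDCBDCDCDC ⇒ DC·AB·BB·AB·BB·AB·BB·DC·AB·BB·AB·BB·AB·BB·DC·AB·BB·AB·BB·AB·BB·DC·AB·BB·AB·BB·AB·BB
    B ↦ DC
    C ↦ BB
    D ↦ AB
    A ↦ B  (constrained at step 0)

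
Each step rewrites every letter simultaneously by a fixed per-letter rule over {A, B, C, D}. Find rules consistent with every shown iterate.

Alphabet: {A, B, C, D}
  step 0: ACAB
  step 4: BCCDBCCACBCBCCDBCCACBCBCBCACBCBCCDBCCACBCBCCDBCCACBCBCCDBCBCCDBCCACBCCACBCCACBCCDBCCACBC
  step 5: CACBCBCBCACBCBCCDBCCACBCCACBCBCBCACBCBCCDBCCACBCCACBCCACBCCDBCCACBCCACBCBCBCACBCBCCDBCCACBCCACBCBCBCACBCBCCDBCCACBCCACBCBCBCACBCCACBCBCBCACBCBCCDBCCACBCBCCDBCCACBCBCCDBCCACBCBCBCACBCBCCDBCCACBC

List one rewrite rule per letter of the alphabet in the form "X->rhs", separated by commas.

  step 4 ⇒ step 5: BCCDBCCACBCBCCDBCCACBCBCBCACBCBCCDBCCACBCBCCDBCCACBCBCCDBCBCCDBCCACBCCACBCCACBCCDBCCACBC ⇒ CAC·BC·BC·B·CAC·BC·BC·CD·BC·CAC·BC·CAC·BC·BC·B·CAC·BC·BC·CD·BC·CAC·BC·CAC·BC·CAC·BC·CD·BC·CAC·BC·CAC·BC·BC·B·CAC·BC·BC·CD·BC·CAC·BC·CAC·BC·BC·B·CAC·BC·BC·CD·BC·CAC·BC·CAC·BC·BC·B·CAC·BC·CAC·BC·BC·B·CAC·BC·BC·CD·BC·CAC·BC·BC·CD·BC·CAC·BC·BC·CD·BC·CAC·BC·BC·B·CAC·BC·BC·CD·BC·CAC·BC
    A ↦ CD
    B ↦ CAC
    C ↦ BC
    D ↦ B

A->CD, B->CAC, C->BC, D->B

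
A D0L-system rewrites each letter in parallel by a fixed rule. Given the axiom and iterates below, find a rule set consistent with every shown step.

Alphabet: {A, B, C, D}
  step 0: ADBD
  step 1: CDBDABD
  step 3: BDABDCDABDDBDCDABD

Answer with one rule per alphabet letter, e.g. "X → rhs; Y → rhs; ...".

  step 0 ⇒ step 1: ADBD ⇒ CD·BD·A·BD
    A ↦ CD
    B ↦ A
    D ↦ BD
    C ↦ D  (constrained at step 1)

A->CD, B->A, C->D, D->BD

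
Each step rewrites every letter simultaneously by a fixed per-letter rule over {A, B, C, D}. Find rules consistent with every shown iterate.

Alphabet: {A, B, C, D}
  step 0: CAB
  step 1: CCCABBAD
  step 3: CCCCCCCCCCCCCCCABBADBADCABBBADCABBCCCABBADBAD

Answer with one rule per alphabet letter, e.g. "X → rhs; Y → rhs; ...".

  step 0 ⇒ step 1: CAB ⇒ CC·CAB·BAD
    A ↦ CAB
    B ↦ BAD
    C ↦ CC
    D ↦ B  (constrained at step 1)

A->CAB, B->BAD, C->CC, D->B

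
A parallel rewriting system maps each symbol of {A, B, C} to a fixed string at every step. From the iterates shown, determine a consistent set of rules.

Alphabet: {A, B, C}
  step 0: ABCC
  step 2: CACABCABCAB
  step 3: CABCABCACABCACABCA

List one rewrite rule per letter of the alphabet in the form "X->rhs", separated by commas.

  step 2 ⇒ step 3: CACABCABCAB ⇒ CA·B·CA·B·CA·CA·B·CA·CA·B·CA
    A ↦ B
    B ↦ CA
    C ↦ CA

A->B, B->CA, C->CA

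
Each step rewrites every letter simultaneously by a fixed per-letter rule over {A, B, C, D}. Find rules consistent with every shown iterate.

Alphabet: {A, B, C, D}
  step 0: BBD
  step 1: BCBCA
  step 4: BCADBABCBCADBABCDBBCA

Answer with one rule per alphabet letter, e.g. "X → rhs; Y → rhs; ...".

A->DB, B->BC, C->A, D->A

  step 0 ⇒ step 1: BBD ⇒ BC·BC·A
    B ↦ BC
    D ↦ A
    A ↦ DB  (constrained at step 1)
    C ↦ A  (constrained at step 1)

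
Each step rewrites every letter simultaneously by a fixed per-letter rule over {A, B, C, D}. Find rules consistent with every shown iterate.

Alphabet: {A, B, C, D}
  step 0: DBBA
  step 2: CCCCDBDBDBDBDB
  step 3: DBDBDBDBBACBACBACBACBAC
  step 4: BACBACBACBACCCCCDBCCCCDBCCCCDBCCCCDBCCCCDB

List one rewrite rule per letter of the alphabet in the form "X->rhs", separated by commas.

  step 3 ⇒ step 4: DBDBDBDBBACBACBACBACBAC ⇒ BA·C·BA·C·BA·C·BA·C·C·CCC·DB·C·CCC·DB·C·CCC·DB·C·CCC·DB·C·CCC·DB
    A ↦ CCC
    B ↦ C
    C ↦ DB
    D ↦ BA

A->CCC, B->C, C->DB, D->BA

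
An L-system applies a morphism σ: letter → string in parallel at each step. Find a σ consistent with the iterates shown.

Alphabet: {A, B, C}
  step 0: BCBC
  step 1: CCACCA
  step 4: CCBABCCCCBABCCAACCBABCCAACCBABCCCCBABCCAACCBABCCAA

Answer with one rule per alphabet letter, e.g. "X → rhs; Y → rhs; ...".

A->BAB, B->CC, C->A

  step 0 ⇒ step 1: BCBC ⇒ CC·A·CC·A
    B ↦ CC
    C ↦ A
    A ↦ BAB  (constrained at step 1)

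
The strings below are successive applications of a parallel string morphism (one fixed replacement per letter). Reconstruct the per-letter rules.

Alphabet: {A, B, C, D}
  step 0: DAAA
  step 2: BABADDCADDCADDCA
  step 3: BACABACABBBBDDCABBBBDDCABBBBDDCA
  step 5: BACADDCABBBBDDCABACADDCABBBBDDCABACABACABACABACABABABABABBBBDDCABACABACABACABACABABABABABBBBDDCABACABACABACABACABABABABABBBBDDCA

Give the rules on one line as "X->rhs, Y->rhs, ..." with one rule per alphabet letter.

A->CA, B->BA, C->DD, D->BB

  step 2 ⇒ step 3: BABADDCADDCADDCA ⇒ BA·CA·BA·CA·BB·BB·DD·CA·BB·BB·DD·CA·BB·BB·DD·CA
    A ↦ CA
    B ↦ BA
    C ↦ DD
    D ↦ BB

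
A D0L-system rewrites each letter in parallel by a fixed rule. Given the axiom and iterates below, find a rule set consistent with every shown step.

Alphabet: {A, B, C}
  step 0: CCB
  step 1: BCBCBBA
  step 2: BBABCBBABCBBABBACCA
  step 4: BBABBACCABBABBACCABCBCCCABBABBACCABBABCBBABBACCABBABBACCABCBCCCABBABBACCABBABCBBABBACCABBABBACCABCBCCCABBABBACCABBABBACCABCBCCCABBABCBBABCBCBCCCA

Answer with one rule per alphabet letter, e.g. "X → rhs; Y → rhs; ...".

  step 1 ⇒ step 2: BCBCBBA ⇒ BBA·BC·BBA·BC·BBA·BBA·CCA
    A ↦ CCA
    B ↦ BBA
    C ↦ BC

A->CCA, B->BBA, C->BC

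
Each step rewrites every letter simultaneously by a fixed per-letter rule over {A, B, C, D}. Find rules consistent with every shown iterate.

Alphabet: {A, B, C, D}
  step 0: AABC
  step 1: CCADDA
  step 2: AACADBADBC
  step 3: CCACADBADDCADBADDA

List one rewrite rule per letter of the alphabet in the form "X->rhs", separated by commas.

  step 2 ⇒ step 3: AACADBADBC ⇒ C·C·A·C·ADB·ADD·C·ADB·ADD·A
    A ↦ C
    B ↦ ADD
    C ↦ A
    D ↦ ADB

A->C, B->ADD, C->A, D->ADB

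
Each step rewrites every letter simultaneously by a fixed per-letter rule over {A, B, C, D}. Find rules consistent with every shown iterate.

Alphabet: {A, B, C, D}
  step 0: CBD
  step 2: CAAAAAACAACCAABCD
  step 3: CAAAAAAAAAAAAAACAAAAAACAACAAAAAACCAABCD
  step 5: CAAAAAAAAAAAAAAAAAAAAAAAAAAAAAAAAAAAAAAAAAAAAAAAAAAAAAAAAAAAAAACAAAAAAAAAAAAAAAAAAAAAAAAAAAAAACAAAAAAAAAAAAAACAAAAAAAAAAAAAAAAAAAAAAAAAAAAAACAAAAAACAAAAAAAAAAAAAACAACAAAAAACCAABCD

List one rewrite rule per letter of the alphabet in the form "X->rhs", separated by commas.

  step 2 ⇒ step 3: CAAAAAACAACCAABCD ⇒ CAA·AA·AA·AA·AA·AA·AA·CAA·AA·AA·CAA·CAA·AA·AA·C·CAA·BCD
    A ↦ AA
    B ↦ C
    C ↦ CAA
    D ↦ BCD

A->AA, B->C, C->CAA, D->BCD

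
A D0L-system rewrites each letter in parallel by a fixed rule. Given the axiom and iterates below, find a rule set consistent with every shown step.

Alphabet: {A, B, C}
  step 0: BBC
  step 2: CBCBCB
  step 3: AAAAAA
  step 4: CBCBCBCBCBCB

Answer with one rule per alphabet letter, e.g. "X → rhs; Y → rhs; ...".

  step 3 ⇒ step 4: AAAAAA ⇒ CB·CB·CB·CB·CB·CB
    A ↦ CB
  step 2 ⇒ step 3: CBCBCB ⇒ A·A·A·A·A·A
    B ↦ A
  step 2 ⇒ step 3: CBCBCB ⇒ A·A·A·A·A·A
    C ↦ A

A->CB, B->A, C->A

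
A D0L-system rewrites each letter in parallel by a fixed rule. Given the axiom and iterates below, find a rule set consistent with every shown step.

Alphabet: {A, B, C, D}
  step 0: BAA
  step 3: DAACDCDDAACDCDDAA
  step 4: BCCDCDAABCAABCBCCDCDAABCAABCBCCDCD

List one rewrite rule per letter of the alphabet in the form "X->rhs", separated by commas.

A->CD, B->D, C->AA, D->BC

  step 3 ⇒ step 4: DAACDCDDAACDCDDAA ⇒ BC·CD·CD·AA·BC·AA·BC·BC·CD·CD·AA·BC·AA·BC·BC·CD·CD
    A ↦ CD
    C ↦ AA
    D ↦ BC
    B ↦ D  (constrained at step 0)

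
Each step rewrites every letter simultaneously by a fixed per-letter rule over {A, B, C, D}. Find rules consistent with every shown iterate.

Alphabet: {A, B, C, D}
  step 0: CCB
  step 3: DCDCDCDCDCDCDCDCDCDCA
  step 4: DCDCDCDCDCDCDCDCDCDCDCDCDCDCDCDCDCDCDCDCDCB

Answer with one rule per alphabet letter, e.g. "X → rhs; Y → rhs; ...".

  step 3 ⇒ step 4: DCDCDCDCDCDCDCDCDCDCA ⇒ DC·DC·DC·DC·DC·DC·DC·DC·DC·DC·DC·DC·DC·DC·DC·DC·DC·DC·DC·DC·DCB
    A ↦ DCB
    C ↦ DC
    D ↦ DC
    B ↦ A  (constrained at step 0)

A->DCB, B->A, C->DC, D->DC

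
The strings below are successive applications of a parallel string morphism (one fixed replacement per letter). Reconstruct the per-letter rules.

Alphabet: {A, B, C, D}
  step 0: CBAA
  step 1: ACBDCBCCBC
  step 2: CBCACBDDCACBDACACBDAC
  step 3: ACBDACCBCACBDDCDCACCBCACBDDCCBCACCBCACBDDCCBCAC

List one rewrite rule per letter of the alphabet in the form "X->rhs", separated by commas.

  step 2 ⇒ step 3: CBCACBDDCACBDACACBDAC ⇒ AC·BD·AC·CBC·AC·BD·DC·DC·AC·CBC·AC·BD·DC·CBC·AC·CBC·AC·BD·DC·CBC·AC
    A ↦ CBC
    B ↦ BD
    C ↦ AC
    D ↦ DC

A->CBC, B->BD, C->AC, D->DC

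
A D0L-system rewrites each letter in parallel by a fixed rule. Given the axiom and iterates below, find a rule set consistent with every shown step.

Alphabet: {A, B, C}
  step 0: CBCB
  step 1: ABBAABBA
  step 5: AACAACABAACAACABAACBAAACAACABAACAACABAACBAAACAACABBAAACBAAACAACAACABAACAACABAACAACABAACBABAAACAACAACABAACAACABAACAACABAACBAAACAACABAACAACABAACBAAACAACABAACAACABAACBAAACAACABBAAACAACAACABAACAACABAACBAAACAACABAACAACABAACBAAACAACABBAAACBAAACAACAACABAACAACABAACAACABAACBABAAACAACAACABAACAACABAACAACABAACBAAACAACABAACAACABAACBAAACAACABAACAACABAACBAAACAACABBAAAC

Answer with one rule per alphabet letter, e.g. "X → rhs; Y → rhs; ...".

A->AAC, B->BA, C->AB

  step 0 ⇒ step 1: CBCB ⇒ AB·BA·AB·BA
    B ↦ BA
    C ↦ AB
    A ↦ AAC  (constrained at step 1)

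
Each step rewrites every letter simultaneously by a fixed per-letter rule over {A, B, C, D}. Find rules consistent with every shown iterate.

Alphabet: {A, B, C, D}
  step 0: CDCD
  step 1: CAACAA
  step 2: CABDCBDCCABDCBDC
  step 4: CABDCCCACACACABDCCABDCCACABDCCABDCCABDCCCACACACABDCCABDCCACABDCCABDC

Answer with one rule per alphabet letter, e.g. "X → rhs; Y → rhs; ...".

A->BDC, B->CC, C->CA, D->A

  step 1 ⇒ step 2: CAACAA ⇒ CA·BDC·BDC·CA·BDC·BDC
    A ↦ BDC
    C ↦ CA
    B ↦ CC  (constrained at step 2)
  step 0 ⇒ step 1: CDCD ⇒ CA·A·CA·A
    D ↦ A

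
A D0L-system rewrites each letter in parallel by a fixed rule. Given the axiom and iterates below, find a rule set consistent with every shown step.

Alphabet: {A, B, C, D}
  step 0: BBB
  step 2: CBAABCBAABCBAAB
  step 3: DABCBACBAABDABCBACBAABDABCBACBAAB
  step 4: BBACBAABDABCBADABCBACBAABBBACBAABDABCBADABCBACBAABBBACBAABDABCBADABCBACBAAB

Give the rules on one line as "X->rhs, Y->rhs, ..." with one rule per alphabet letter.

  step 3 ⇒ step 4: DABCBACBAABDABCBACBAABDABCBACBAAB ⇒ BBA·CBA·AB·D·AB·CBA·D·AB·CBA·CBA·AB·BBA·CBA·AB·D·AB·CBA·D·AB·CBA·CBA·AB·BBA·CBA·AB·D·AB·CBA·D·AB·CBA·CBA·AB
    A ↦ CBA
    B ↦ AB
    C ↦ D
    D ↦ BBA

A->CBA, B->AB, C->D, D->BBA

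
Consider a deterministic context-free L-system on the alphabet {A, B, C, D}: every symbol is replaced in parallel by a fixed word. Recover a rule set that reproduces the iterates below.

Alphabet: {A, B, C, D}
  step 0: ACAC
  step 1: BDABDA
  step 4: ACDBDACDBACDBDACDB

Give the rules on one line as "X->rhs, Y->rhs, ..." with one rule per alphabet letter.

  step 0 ⇒ step 1: ACAC ⇒ B·DA·B·DA
    A ↦ B
    C ↦ DA
    B ↦ A  (constrained at step 1)
    D ↦ CD  (constrained at step 1)

A->B, B->A, C->DA, D->CD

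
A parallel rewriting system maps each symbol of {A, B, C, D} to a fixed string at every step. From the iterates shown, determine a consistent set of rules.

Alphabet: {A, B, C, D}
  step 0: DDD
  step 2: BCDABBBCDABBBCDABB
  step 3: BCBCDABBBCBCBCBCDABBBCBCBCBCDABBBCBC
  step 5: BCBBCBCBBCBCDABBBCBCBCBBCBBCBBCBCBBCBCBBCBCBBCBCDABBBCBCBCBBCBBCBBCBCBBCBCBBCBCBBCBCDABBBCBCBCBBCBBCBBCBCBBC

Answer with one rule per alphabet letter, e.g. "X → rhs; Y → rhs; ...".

A->BB, B->BC, C->B, D->CDA

  step 2 ⇒ step 3: BCDABBBCDABBBCDABB ⇒ BC·B·CDA·BB·BC·BC·BC·B·CDA·BB·BC·BC·BC·B·CDA·BB·BC·BC
    A ↦ BB
    B ↦ BC
    C ↦ B
    D ↦ CDA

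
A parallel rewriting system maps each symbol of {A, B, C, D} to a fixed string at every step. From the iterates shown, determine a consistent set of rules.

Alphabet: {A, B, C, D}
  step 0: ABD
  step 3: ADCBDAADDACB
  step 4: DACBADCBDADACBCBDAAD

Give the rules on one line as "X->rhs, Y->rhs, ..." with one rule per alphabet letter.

A->DA, B->D, C->A, D->CB

  step 3 ⇒ step 4: ADCBDAADDACB ⇒ DA·CB·A·D·CB·DA·DA·CB·CB·DA·A·D
    A ↦ DA
    B ↦ D
    C ↦ A
    D ↦ CB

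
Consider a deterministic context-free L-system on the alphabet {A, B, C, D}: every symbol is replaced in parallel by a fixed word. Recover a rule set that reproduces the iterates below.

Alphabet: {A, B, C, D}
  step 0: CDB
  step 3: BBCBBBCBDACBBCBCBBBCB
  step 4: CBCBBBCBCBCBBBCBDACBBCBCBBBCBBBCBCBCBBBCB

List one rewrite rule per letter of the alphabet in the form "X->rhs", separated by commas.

A->C, B->CB, C->BB, D->DA

  step 3 ⇒ step 4: BBCBBBCBDACBBCBCBBBCB ⇒ CB·CB·BB·CB·CB·CB·BB·CB·DA·C·BB·CB·CB·BB·CB·BB·CB·CB·CB·BB·CB
    A ↦ C
    B ↦ CB
    C ↦ BB
    D ↦ DA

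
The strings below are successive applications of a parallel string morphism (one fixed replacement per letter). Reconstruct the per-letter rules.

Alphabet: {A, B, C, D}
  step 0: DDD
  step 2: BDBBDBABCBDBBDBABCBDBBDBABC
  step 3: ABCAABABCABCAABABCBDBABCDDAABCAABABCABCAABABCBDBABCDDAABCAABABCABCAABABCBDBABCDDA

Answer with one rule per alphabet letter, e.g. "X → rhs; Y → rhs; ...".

  step 2 ⇒ step 3: BDBBDBABCBDBBDBABCBDBBDBABC ⇒ ABC·AAB·ABC·ABC·AAB·ABC·BDB·ABC·DDA·ABC·AAB·ABC·ABC·AAB·ABC·BDB·ABC·DDA·ABC·AAB·ABC·ABC·AAB·ABC·BDB·ABC·DDA
    A ↦ BDB
    B ↦ ABC
    C ↦ DDA
    D ↦ AAB

A->BDB, B->ABC, C->DDA, D->AAB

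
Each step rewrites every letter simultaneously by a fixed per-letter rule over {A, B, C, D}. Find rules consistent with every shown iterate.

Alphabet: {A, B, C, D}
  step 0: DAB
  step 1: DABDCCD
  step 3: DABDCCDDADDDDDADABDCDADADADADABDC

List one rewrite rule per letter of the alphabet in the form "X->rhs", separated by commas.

  step 0 ⇒ step 1: DAB ⇒ DA·BDC·CD
    A ↦ BDC
    B ↦ CD
    D ↦ DA
    C ↦ DD  (constrained at step 1)

A->BDC, B->CD, C->DD, D->DA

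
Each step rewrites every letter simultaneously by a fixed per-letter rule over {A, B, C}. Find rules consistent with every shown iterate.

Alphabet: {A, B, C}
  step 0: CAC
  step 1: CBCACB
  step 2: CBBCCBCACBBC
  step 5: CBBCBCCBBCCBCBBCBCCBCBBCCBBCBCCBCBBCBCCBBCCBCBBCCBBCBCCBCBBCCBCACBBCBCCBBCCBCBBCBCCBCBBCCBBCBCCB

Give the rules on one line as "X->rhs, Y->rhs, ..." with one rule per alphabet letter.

A->CA, B->BC, C->CB

  step 1 ⇒ step 2: CBCACB ⇒ CB·BC·CB·CA·CB·BC
    A ↦ CA
    B ↦ BC
    C ↦ CB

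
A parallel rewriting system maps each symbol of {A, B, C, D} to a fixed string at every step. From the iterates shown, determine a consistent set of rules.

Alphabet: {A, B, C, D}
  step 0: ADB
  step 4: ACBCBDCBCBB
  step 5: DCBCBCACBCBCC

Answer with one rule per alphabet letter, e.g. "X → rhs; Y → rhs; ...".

A->DC, B->C, C->B, D->AC

  step 4 ⇒ step 5: ACBCBDCBCBB ⇒ DC·B·C·B·C·AC·B·C·B·C·C
    A ↦ DC
    B ↦ C
    C ↦ B
    D ↦ AC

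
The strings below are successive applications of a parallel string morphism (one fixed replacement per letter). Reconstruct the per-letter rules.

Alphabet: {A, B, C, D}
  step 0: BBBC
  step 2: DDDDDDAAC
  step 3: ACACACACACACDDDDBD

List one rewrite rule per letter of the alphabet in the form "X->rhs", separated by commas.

A->DD, B->A, C->BD, D->AC

  step 2 ⇒ step 3: DDDDDDAAC ⇒ AC·AC·AC·AC·AC·AC·DD·DD·BD
    A ↦ DD
    C ↦ BD
    D ↦ AC
    B ↦ A  (constrained at step 0)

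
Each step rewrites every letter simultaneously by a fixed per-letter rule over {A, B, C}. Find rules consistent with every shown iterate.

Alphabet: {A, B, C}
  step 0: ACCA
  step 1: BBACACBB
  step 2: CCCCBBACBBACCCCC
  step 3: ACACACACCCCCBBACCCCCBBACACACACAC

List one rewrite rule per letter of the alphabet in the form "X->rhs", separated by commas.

  step 2 ⇒ step 3: CCCCBBACBBACCCCC ⇒ AC·AC·AC·AC·CC·CC·BB·AC·CC·CC·BB·AC·AC·AC·AC·AC
    A ↦ BB
    B ↦ CC
    C ↦ AC

A->BB, B->CC, C->AC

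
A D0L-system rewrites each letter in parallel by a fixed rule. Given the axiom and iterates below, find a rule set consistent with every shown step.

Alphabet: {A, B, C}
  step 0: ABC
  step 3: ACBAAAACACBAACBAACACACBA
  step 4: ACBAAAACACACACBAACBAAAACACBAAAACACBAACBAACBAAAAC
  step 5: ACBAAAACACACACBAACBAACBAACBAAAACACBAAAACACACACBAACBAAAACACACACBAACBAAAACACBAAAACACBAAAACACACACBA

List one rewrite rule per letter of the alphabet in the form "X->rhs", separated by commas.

A->AC, B->AA, C->BA

  step 4 ⇒ step 5: ACBAAAACACACACBAACBAAAACACBAAAACACBAACBAACBAAAAC ⇒ AC·BA·AA·AC·AC·AC·AC·BA·AC·BA·AC·BA·AC·BA·AA·AC·AC·BA·AA·AC·AC·AC·AC·BA·AC·BA·AA·AC·AC·AC·AC·BA·AC·BA·AA·AC·AC·BA·AA·AC·AC·BA·AA·AC·AC·AC·AC·BA
    A ↦ AC
    B ↦ AA
    C ↦ BA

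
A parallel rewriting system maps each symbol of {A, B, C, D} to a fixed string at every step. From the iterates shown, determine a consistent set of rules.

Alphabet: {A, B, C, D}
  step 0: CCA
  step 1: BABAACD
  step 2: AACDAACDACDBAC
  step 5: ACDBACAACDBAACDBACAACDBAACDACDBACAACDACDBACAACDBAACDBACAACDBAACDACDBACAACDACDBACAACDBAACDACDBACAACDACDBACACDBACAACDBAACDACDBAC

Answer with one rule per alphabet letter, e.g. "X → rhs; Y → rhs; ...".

  step 1 ⇒ step 2: BABAACD ⇒ A·ACD·A·ACD·ACD·BA·C
    A ↦ ACD
    B ↦ A
    C ↦ BA
    D ↦ C

A->ACD, B->A, C->BA, D->C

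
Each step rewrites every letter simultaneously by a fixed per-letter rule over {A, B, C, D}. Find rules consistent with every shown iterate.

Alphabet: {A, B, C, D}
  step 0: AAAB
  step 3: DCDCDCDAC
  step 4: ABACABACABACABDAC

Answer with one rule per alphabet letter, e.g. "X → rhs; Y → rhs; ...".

  step 3 ⇒ step 4: DCDCDCDAC ⇒ AB·AC·AB·AC·AB·AC·AB·D·AC
    A ↦ D
    C ↦ AC
    D ↦ AB
    B ↦ C  (constrained at step 0)

A->D, B->C, C->AC, D->AB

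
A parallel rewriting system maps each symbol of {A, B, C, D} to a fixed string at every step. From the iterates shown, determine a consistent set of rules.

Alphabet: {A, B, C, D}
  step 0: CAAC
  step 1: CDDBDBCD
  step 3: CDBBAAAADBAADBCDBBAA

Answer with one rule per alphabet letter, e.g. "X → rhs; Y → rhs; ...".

  step 0 ⇒ step 1: CAAC ⇒ CD·DB·DB·CD
    A ↦ DB
    C ↦ CD
    B ↦ A  (constrained at step 1)
    D ↦ BB  (constrained at step 1)

A->DB, B->A, C->CD, D->BB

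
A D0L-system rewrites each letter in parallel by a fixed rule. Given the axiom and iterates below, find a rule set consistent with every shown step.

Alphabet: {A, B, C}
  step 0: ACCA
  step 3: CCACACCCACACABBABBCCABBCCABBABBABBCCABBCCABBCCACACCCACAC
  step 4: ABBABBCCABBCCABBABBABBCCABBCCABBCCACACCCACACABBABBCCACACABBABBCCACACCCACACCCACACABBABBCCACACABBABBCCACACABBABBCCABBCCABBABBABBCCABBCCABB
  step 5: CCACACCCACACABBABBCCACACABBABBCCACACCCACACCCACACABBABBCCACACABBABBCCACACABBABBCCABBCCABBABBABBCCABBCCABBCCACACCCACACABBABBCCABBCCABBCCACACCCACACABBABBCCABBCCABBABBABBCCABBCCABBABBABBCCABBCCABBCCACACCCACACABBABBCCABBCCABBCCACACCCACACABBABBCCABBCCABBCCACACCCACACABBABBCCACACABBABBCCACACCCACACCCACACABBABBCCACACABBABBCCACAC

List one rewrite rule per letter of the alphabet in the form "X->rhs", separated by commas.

  step 4 ⇒ step 5: ABBABBCCABBCCABBABBABBCCABBCCABBCCACACCCACACABBABBCCACACABBABBCCACACCCACACCCACACABBABBCCACACABBABBCCACACABBABBCCABBCCABBABBABBCCABBCCABB ⇒ CC·AC·AC·CC·AC·AC·ABB·ABB·CC·AC·AC·ABB·ABB·CC·AC·AC·CC·AC·AC·CC·AC·AC·ABB·ABB·CC·AC·AC·ABB·ABB·CC·AC·AC·ABB·ABB·CC·ABB·CC·ABB·ABB·ABB·CC·ABB·CC·ABB·CC·AC·AC·CC·AC·AC·ABB·ABB·CC·ABB·CC·ABB·CC·AC·AC·CC·AC·AC·ABB·ABB·CC·ABB·CC·ABB·ABB·ABB·CC·ABB·CC·ABB·ABB·ABB·CC·ABB·CC·ABB·CC·AC·AC·CC·AC·AC·ABB·ABB·CC·ABB·CC·ABB·CC·AC·AC·CC·AC·AC·ABB·ABB·CC·ABB·CC·ABB·CC·AC·AC·CC·AC·AC·ABB·ABB·CC·AC·AC·ABB·ABB·CC·AC·AC·CC·AC·AC·CC·AC·AC·ABB·ABB·CC·AC·AC·ABB·ABB·CC·AC·AC
    A ↦ CC
    B ↦ AC
    C ↦ ABB

A->CC, B->AC, C->ABB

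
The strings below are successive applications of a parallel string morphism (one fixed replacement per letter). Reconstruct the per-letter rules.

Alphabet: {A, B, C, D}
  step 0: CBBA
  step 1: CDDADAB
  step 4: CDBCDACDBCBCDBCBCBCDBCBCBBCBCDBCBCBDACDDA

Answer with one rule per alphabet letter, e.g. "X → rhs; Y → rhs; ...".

  step 0 ⇒ step 1: CBBA ⇒ CD·DA·DA·B
    A ↦ B
    B ↦ DA
    C ↦ CD
    D ↦ BC  (constrained at step 1)

A->B, B->DA, C->CD, D->BC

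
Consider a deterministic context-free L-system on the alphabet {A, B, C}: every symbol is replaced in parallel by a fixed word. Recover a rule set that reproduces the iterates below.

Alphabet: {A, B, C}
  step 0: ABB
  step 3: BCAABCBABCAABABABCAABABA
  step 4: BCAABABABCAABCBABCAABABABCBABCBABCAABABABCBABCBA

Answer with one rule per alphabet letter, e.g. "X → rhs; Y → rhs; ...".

A->BA, B->BC, C->AA

  step 3 ⇒ step 4: BCAABCBABCAABABABCAABABA ⇒ BC·AA·BA·BA·BC·AA·BC·BA·BC·AA·BA·BA·BC·BA·BC·BA·BC·AA·BA·BA·BC·BA·BC·BA
    A ↦ BA
    B ↦ BC
    C ↦ AA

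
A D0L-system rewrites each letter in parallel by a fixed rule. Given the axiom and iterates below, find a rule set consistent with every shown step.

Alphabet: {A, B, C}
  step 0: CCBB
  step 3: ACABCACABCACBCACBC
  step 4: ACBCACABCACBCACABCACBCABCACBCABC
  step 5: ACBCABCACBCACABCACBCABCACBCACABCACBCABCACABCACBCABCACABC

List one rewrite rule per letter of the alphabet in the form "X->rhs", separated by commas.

  step 4 ⇒ step 5: ACBCACABCACBCACABCACBCABCACBCABC ⇒ AC·BC·A·BC·AC·BC·AC·A·BC·AC·BC·A·BC·AC·BC·AC·A·BC·AC·BC·A·BC·AC·A·BC·AC·BC·A·BC·AC·A·BC
    A ↦ AC
    B ↦ A
    C ↦ BC

A->AC, B->A, C->BC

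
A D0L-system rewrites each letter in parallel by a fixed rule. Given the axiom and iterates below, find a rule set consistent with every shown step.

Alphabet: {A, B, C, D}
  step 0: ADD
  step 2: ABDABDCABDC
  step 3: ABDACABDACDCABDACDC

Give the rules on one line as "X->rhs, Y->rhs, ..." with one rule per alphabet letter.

  step 2 ⇒ step 3: ABDABDCABDC ⇒ AB·D·AC·AB·D·AC·DC·AB·D·AC·DC
    A ↦ AB
    B ↦ D
    C ↦ DC
    D ↦ AC

A->AB, B->D, C->DC, D->AC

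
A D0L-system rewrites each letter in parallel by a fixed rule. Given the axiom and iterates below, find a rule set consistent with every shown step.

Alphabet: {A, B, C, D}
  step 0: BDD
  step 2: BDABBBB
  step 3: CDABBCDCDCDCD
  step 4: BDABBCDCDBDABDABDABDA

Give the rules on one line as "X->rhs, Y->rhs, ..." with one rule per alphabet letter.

A->BB, B->CD, C->BD, D->A

  step 3 ⇒ step 4: CDABBCDCDCDCD ⇒ BD·A·BB·CD·CD·BD·A·BD·A·BD·A·BD·A
    A ↦ BB
    B ↦ CD
    C ↦ BD
    D ↦ A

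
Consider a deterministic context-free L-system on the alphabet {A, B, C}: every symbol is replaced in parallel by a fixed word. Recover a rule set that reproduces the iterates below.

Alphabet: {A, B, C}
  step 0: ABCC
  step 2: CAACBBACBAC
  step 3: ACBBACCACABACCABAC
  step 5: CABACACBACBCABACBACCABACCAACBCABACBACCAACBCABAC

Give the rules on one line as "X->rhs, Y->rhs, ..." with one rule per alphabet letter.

A->B, B->CA, C->AC

  step 2 ⇒ step 3: CAACBBACBAC ⇒ AC·B·B·AC·CA·CA·B·AC·CA·B·AC
    A ↦ B
    B ↦ CA
    C ↦ AC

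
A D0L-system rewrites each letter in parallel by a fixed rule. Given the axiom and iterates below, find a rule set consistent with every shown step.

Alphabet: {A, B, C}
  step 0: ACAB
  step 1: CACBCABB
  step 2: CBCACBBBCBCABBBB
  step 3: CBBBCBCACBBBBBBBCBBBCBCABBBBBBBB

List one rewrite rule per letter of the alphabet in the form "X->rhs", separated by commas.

  step 2 ⇒ step 3: CBCACBBBCBCABBBB ⇒ CB·BB·CB·CA·CB·BB·BB·BB·CB·BB·CB·CA·BB·BB·BB·BB
    A ↦ CA
    B ↦ BB
    C ↦ CB

A->CA, B->BB, C->CB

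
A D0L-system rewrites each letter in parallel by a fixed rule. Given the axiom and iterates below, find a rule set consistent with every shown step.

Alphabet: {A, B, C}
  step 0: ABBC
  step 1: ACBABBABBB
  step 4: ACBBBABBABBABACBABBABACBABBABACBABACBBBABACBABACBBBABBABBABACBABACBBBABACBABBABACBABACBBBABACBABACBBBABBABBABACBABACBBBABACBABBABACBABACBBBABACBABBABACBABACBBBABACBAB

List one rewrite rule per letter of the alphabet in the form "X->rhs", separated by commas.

A->AC, B->BAB, C->BB

  step 0 ⇒ step 1: ABBC ⇒ AC·BAB·BAB·BB
    A ↦ AC
    B ↦ BAB
    C ↦ BB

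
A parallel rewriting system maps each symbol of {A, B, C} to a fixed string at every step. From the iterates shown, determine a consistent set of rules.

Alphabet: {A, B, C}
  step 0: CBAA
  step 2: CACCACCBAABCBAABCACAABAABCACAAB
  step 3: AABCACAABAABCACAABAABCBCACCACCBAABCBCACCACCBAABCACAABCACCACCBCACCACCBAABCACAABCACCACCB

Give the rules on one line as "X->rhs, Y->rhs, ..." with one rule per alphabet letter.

  step 2 ⇒ step 3: CACCACCBAABCBAABCACAABAABCACAAB ⇒ AAB·CAC·AAB·AAB·CAC·AAB·AAB·CB·CAC·CAC·CB·AAB·CB·CAC·CAC·CB·AAB·CAC·AAB·CAC·CAC·CB·CAC·CAC·CB·AAB·CAC·AAB·CAC·CAC·CB
    A ↦ CAC
    B ↦ CB
    C ↦ AAB

A->CAC, B->CB, C->AAB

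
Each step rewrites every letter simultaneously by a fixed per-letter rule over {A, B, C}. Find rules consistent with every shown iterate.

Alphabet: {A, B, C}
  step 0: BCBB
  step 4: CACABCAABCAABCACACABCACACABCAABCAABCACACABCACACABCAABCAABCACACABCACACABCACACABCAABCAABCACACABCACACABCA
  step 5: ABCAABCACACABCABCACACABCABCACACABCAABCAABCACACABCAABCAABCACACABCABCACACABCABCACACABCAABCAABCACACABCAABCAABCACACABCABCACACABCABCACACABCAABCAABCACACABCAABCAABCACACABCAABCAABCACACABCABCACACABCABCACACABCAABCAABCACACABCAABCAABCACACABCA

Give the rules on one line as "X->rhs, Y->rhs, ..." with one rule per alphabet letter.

  step 4 ⇒ step 5: CACABCAABCAABCACACABCACACABCAABCAABCACACABCACACABCAABCAABCACACABCACACABCACACABCAABCAABCACACABCACACABCA ⇒ A·BCA·A·BCA·CAC·A·BCA·BCA·CAC·A·BCA·BCA·CAC·A·BCA·A·BCA·A·BCA·CAC·A·BCA·A·BCA·A·BCA·CAC·A·BCA·BCA·CAC·A·BCA·BCA·CAC·A·BCA·A·BCA·A·BCA·CAC·A·BCA·A·BCA·A·BCA·CAC·A·BCA·BCA·CAC·A·BCA·BCA·CAC·A·BCA·A·BCA·A·BCA·CAC·A·BCA·A·BCA·A·BCA·CAC·A·BCA·A·BCA·A·BCA·CAC·A·BCA·BCA·CAC·A·BCA·BCA·CAC·A·BCA·A·BCA·A·BCA·CAC·A·BCA·A·BCA·A·BCA·CAC·A·BCA
    A ↦ BCA
    B ↦ CAC
    C ↦ A

A->BCA, B->CAC, C->A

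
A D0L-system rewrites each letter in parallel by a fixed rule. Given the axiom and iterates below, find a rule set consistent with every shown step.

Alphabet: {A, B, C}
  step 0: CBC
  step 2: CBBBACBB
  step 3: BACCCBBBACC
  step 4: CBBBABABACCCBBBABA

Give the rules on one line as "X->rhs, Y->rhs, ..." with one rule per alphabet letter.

  step 3 ⇒ step 4: BACCCBBBACC ⇒ C·BB·BA·BA·BA·C·C·C·BB·BA·BA
    A ↦ BB
    B ↦ C
    C ↦ BA

A->BB, B->C, C->BA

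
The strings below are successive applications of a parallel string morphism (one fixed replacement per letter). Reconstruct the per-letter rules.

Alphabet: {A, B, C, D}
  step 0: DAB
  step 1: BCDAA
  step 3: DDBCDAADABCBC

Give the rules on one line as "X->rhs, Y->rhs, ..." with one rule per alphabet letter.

  step 0 ⇒ step 1: DAB ⇒ BC·D·AA
    A ↦ D
    B ↦ AA
    D ↦ BC
    C ↦ DA  (constrained at step 1)

A->D, B->AA, C->DA, D->BC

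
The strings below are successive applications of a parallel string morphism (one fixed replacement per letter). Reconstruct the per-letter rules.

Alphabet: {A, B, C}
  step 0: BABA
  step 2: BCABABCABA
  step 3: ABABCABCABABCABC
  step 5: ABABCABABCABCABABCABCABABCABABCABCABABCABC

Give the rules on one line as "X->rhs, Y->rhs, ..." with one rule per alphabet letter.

  step 2 ⇒ step 3: BCABABCABA ⇒ A·BA·BC·A·BC·A·BA·BC·A·BC
    A ↦ BC
    B ↦ A
    C ↦ BA

A->BC, B->A, C->BA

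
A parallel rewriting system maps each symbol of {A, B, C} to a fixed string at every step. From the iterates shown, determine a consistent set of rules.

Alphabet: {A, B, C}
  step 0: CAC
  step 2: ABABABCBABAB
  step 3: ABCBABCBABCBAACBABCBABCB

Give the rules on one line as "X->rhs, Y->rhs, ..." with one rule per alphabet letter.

  step 2 ⇒ step 3: ABABABCBABAB ⇒ AB·CB·AB·CB·AB·CB·AA·CB·AB·CB·AB·CB
    A ↦ AB
    B ↦ CB
    C ↦ AA

A->AB, B->CB, C->AA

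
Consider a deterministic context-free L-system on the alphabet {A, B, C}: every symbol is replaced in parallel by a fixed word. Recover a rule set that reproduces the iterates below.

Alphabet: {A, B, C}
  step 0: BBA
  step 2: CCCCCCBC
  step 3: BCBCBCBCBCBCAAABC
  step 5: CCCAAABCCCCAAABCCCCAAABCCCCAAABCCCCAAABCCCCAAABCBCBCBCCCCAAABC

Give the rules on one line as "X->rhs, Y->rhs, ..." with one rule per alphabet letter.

A->C, B->AAA, C->BC

  step 2 ⇒ step 3: CCCCCCBC ⇒ BC·BC·BC·BC·BC·BC·AAA·BC
    B ↦ AAA
    C ↦ BC
    A ↦ C  (constrained at step 0)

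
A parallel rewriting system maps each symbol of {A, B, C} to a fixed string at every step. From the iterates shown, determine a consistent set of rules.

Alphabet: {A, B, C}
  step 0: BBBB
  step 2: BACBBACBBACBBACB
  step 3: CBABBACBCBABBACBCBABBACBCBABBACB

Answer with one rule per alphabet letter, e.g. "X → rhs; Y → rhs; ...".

A->AB, B->CB, C->BA

  step 2 ⇒ step 3: BACBBACBBACBBACB ⇒ CB·AB·BA·CB·CB·AB·BA·CB·CB·AB·BA·CB·CB·AB·BA·CB
    A ↦ AB
    B ↦ CB
    C ↦ BA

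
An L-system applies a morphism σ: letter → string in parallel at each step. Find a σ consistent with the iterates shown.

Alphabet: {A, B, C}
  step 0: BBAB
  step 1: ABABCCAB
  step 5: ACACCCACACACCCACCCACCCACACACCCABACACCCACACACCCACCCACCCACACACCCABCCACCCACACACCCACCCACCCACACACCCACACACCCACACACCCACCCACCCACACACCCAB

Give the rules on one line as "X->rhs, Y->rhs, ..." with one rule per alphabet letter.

A->CC, B->AB, C->AC

  step 0 ⇒ step 1: BBAB ⇒ AB·AB·CC·AB
    A ↦ CC
    B ↦ AB
    C ↦ AC  (constrained at step 1)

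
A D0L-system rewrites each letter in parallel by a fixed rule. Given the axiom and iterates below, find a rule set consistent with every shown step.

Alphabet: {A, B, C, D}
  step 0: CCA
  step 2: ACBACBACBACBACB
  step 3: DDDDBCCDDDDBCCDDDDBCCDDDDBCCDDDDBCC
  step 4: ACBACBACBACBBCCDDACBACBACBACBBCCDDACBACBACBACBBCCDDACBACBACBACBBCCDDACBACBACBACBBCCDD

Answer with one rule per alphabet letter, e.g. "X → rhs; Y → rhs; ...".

  step 3 ⇒ step 4: DDDDBCCDDDDBCCDDDDBCCDDDDBCCDDDDBCC ⇒ ACB·ACB·ACB·ACB·BCC·D·D·ACB·ACB·ACB·ACB·BCC·D·D·ACB·ACB·ACB·ACB·BCC·D·D·ACB·ACB·ACB·ACB·BCC·D·D·ACB·ACB·ACB·ACB·BCC·D·D
    B ↦ BCC
    C ↦ D
    D ↦ ACB
  step 2 ⇒ step 3: ACBACBACBACBACB ⇒ DDD·D·BCC·DDD·D·BCC·DDD·D·BCC·DDD·D·BCC·DDD·D·BCC
    A ↦ DDD

A->DDD, B->BCC, C->D, D->ACB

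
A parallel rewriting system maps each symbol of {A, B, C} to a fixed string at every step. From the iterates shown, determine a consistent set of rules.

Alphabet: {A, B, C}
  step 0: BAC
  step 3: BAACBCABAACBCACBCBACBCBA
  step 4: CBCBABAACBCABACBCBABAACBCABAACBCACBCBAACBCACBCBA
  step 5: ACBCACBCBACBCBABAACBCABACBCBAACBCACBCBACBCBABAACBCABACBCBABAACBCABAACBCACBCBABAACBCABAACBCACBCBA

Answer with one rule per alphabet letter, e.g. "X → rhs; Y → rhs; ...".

A->BA, B->CBC, C->A

  step 4 ⇒ step 5: CBCBABAACBCABACBCBABAACBCABAACBCACBCBAACBCACBCBA ⇒ A·CBC·A·CBC·BA·CBC·BA·BA·A·CBC·A·BA·CBC·BA·A·CBC·A·CBC·BA·CBC·BA·BA·A·CBC·A·BA·CBC·BA·BA·A·CBC·A·BA·A·CBC·A·CBC·BA·BA·A·CBC·A·BA·A·CBC·A·CBC·BA
    A ↦ BA
    B ↦ CBC
    C ↦ A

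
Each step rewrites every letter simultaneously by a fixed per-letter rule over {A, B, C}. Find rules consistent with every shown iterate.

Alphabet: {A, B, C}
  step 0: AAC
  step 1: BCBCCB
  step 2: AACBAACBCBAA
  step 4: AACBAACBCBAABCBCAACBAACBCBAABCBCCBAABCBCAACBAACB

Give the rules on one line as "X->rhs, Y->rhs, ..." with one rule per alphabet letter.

  step 1 ⇒ step 2: BCBCCB ⇒ AA·CB·AA·CB·CB·AA
    B ↦ AA
    C ↦ CB
  step 0 ⇒ step 1: AAC ⇒ BC·BC·CB
    A ↦ BC

A->BC, B->AA, C->CB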